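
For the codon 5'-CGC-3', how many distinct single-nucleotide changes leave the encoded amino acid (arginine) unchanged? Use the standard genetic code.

Position 1: none → 0 synonymous.
Position 2: none → 0 synonymous.
Position 3: CGU, CGA, CGG → 3 synonymous.
Total: 0 + 0 + 3 = 3.

3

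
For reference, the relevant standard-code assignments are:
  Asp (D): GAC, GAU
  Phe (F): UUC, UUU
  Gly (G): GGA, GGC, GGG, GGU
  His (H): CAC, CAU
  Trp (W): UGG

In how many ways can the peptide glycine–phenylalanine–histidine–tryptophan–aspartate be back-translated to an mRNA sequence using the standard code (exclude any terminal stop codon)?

Gly: 4 codons.
Phe: 2 codons.
His: 2 codons.
Trp: 1 codon.
Asp: 2 codons.
4 × 2 × 2 × 1 × 2 = 32.

32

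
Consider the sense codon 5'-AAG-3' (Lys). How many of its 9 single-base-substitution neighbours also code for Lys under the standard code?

Position 1: none → 0 synonymous.
Position 2: none → 0 synonymous.
Position 3: AAA → 1 synonymous.
Total: 0 + 0 + 1 = 1.

1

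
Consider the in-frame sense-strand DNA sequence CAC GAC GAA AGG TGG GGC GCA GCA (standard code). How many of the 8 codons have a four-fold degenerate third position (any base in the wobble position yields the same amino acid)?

Codon 1 CAC (His): third position 2-fold.
Codon 2 GAC (Asp): third position 2-fold.
Codon 3 GAA (Glu): third position 2-fold.
Codon 4 AGG (Arg): third position 2-fold.
Codon 5 TGG (Trp): third position 1-fold.
Codon 6 GGC (Gly): third position 4-fold.
Codon 7 GCA (Ala): third position 4-fold.
Codon 8 GCA (Ala): third position 4-fold.
Four-fold degenerate third positions: 3.

3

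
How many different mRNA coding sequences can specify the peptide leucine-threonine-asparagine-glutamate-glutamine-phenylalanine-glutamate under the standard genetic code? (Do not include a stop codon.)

Leu: 6 codons.
Thr: 4 codons.
Asn: 2 codons.
Glu: 2 codons.
Gln: 2 codons.
Phe: 2 codons.
Glu: 2 codons.
6 × 4 × 2 × 2 × 2 × 2 × 2 = 768.

768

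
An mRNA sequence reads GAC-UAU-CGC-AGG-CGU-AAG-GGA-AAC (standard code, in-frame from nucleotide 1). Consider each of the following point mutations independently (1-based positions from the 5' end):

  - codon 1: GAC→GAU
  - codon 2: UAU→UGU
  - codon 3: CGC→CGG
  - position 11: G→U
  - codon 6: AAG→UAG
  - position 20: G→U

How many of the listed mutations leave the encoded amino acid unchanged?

2

Codon 1: GAC (Asp) → GAU (Asp) — synonymous.
Codon 2: UAU (Tyr) → UGU (Cys) — missense.
Codon 3: CGC (Arg) → CGG (Arg) — synonymous.
Codon 4: AGG (Arg) → AUG (Met) — missense.
Codon 6: AAG (Lys) → UAG (Stop) — nonsense.
Codon 7: GGA (Gly) → GUA (Val) — missense.
Synonymous: 2 of 6.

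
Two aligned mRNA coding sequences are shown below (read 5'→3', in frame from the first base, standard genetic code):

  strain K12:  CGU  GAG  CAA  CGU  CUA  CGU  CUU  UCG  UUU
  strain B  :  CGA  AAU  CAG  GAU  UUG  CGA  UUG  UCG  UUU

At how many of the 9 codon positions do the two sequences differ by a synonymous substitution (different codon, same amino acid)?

5

Codon 1: CGU Arg / CGA Arg — synonymous.
Codon 2: GAG Glu / AAU Asn — nonsynonymous.
Codon 3: CAA Gln / CAG Gln — synonymous.
Codon 4: CGU Arg / GAU Asp — nonsynonymous.
Codon 5: CUA Leu / UUG Leu — synonymous.
Codon 6: CGU Arg / CGA Arg — synonymous.
Codon 7: CUU Leu / UUG Leu — synonymous.
Codon 8: UCG Ser / UCG Ser — identical.
Codon 9: UUU Phe / UUU Phe — identical.
Synonymous differences: 5.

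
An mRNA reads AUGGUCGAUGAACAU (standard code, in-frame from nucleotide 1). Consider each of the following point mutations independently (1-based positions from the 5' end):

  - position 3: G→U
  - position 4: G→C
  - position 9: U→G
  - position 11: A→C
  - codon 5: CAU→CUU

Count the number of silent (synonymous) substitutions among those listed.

0

Codon 1: AUG (Met) → AUU (Ile) — missense.
Codon 2: GUC (Val) → CUC (Leu) — missense.
Codon 3: GAU (Asp) → GAG (Glu) — missense.
Codon 4: GAA (Glu) → GCA (Ala) — missense.
Codon 5: CAU (His) → CUU (Leu) — missense.
Synonymous: 0 of 5.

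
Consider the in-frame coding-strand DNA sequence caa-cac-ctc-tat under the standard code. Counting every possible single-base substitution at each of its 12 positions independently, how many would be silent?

Codon 1 (CAA, Gln): 1 synonymous substitution.
Codon 2 (CAC, His): 1 synonymous substitution.
Codon 3 (CTC, Leu): 3 synonymous substitutions.
Codon 4 (TAT, Tyr): 1 synonymous substitution.
Total: 1 + 1 + 3 + 1 = 6.

6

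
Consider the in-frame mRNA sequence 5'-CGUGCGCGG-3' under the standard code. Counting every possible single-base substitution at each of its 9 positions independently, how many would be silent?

10

Codon 1 (CGU, Arg): 3 synonymous substitutions.
Codon 2 (GCG, Ala): 3 synonymous substitutions.
Codon 3 (CGG, Arg): 4 synonymous substitutions.
Total: 3 + 3 + 4 = 10.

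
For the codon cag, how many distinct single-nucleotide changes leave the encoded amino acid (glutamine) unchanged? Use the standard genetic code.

Position 1: none → 0 synonymous.
Position 2: none → 0 synonymous.
Position 3: CAA → 1 synonymous.
Total: 0 + 0 + 1 = 1.

1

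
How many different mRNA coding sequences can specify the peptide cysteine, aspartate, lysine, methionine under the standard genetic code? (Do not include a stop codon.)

Cys: 2 codons.
Asp: 2 codons.
Lys: 2 codons.
Met: 1 codon.
2 × 2 × 2 × 1 = 8.

8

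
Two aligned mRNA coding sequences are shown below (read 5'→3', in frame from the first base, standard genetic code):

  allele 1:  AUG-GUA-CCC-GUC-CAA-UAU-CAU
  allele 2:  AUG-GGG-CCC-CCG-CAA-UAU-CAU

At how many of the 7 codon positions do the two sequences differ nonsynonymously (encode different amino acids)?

2

Codon 1: AUG Met / AUG Met — identical.
Codon 2: GUA Val / GGG Gly — nonsynonymous.
Codon 3: CCC Pro / CCC Pro — identical.
Codon 4: GUC Val / CCG Pro — nonsynonymous.
Codon 5: CAA Gln / CAA Gln — identical.
Codon 6: UAU Tyr / UAU Tyr — identical.
Codon 7: CAU His / CAU His — identical.
Nonsynonymous differences: 2.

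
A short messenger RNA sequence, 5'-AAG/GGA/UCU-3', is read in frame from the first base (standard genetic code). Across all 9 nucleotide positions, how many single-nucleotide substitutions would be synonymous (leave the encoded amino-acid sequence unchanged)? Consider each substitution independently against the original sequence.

Codon 1 (AAG, Lys): 1 synonymous substitution.
Codon 2 (GGA, Gly): 3 synonymous substitutions.
Codon 3 (UCU, Ser): 3 synonymous substitutions.
Total: 1 + 3 + 3 = 7.

7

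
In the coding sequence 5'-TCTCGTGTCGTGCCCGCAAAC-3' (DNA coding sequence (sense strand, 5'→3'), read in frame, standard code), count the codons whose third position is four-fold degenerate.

Codon 1 TCT (Ser): third position 4-fold.
Codon 2 CGT (Arg): third position 4-fold.
Codon 3 GTC (Val): third position 4-fold.
Codon 4 GTG (Val): third position 4-fold.
Codon 5 CCC (Pro): third position 4-fold.
Codon 6 GCA (Ala): third position 4-fold.
Codon 7 AAC (Asn): third position 2-fold.
Four-fold degenerate third positions: 6.

6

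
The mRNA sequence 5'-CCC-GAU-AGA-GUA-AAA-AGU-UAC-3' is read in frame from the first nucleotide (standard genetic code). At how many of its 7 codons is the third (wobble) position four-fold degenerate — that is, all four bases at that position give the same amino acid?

2

Codon 1 CCC (Pro): third position 4-fold.
Codon 2 GAU (Asp): third position 2-fold.
Codon 3 AGA (Arg): third position 2-fold.
Codon 4 GUA (Val): third position 4-fold.
Codon 5 AAA (Lys): third position 2-fold.
Codon 6 AGU (Ser): third position 2-fold.
Codon 7 UAC (Tyr): third position 2-fold.
Four-fold degenerate third positions: 2.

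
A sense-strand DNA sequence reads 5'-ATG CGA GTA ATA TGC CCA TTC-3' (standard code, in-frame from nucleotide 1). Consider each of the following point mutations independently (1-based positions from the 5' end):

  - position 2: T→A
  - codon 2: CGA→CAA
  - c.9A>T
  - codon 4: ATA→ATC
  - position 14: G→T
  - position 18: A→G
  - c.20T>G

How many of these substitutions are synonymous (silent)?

3

Codon 1: ATG (Met) → AAG (Lys) — missense.
Codon 2: CGA (Arg) → CAA (Gln) — missense.
Codon 3: GTA (Val) → GTT (Val) — synonymous.
Codon 4: ATA (Ile) → ATC (Ile) — synonymous.
Codon 5: TGC (Cys) → TTC (Phe) — missense.
Codon 6: CCA (Pro) → CCG (Pro) — synonymous.
Codon 7: TTC (Phe) → TGC (Cys) — missense.
Synonymous: 3 of 7.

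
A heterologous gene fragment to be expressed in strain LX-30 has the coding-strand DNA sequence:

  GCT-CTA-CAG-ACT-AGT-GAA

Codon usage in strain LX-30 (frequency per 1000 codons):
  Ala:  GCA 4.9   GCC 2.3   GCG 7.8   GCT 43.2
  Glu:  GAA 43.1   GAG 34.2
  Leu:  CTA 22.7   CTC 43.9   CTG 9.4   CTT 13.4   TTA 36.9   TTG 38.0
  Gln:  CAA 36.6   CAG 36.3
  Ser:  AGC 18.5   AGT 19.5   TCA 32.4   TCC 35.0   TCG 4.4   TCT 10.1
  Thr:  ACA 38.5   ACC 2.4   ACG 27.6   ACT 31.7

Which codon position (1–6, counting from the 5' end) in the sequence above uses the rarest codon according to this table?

5

Codon 1 GCT (Ala): 43.2 per 1000.
Codon 2 CTA (Leu): 22.7 per 1000.
Codon 3 CAG (Gln): 36.3 per 1000.
Codon 4 ACT (Thr): 31.7 per 1000.
Codon 5 AGT (Ser): 19.5 per 1000.
Codon 6 GAA (Glu): 43.1 per 1000.
Lowest frequency is 19.5 at codon 5.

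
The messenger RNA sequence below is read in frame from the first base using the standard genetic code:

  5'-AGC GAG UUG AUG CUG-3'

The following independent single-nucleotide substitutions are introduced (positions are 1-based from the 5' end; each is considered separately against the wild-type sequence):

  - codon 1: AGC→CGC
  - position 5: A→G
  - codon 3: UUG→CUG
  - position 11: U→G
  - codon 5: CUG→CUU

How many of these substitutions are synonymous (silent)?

2

Codon 1: AGC (Ser) → CGC (Arg) — missense.
Codon 2: GAG (Glu) → GGG (Gly) — missense.
Codon 3: UUG (Leu) → CUG (Leu) — synonymous.
Codon 4: AUG (Met) → AGG (Arg) — missense.
Codon 5: CUG (Leu) → CUU (Leu) — synonymous.
Synonymous: 2 of 5.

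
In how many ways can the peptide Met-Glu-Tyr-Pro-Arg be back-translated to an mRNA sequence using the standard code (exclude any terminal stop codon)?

Met: 1 codon.
Glu: 2 codons.
Tyr: 2 codons.
Pro: 4 codons.
Arg: 6 codons.
1 × 2 × 2 × 4 × 6 = 96.

96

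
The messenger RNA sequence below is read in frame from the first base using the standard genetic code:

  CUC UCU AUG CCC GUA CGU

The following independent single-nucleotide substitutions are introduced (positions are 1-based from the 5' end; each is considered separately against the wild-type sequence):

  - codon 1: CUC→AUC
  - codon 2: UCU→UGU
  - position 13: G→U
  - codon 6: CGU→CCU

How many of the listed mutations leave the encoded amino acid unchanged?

Codon 1: CUC (Leu) → AUC (Ile) — missense.
Codon 2: UCU (Ser) → UGU (Cys) — missense.
Codon 5: GUA (Val) → UUA (Leu) — missense.
Codon 6: CGU (Arg) → CCU (Pro) — missense.
Synonymous: 0 of 4.

0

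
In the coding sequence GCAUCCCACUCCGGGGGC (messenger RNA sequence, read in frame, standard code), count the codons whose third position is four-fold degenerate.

5

Codon 1 GCA (Ala): third position 4-fold.
Codon 2 UCC (Ser): third position 4-fold.
Codon 3 CAC (His): third position 2-fold.
Codon 4 UCC (Ser): third position 4-fold.
Codon 5 GGG (Gly): third position 4-fold.
Codon 6 GGC (Gly): third position 4-fold.
Four-fold degenerate third positions: 5.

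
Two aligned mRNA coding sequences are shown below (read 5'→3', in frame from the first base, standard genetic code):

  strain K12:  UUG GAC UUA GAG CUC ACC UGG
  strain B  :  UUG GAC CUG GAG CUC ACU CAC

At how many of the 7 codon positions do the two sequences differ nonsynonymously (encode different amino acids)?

1

Codon 1: UUG Leu / UUG Leu — identical.
Codon 2: GAC Asp / GAC Asp — identical.
Codon 3: UUA Leu / CUG Leu — synonymous.
Codon 4: GAG Glu / GAG Glu — identical.
Codon 5: CUC Leu / CUC Leu — identical.
Codon 6: ACC Thr / ACU Thr — synonymous.
Codon 7: UGG Trp / CAC His — nonsynonymous.
Nonsynonymous differences: 1.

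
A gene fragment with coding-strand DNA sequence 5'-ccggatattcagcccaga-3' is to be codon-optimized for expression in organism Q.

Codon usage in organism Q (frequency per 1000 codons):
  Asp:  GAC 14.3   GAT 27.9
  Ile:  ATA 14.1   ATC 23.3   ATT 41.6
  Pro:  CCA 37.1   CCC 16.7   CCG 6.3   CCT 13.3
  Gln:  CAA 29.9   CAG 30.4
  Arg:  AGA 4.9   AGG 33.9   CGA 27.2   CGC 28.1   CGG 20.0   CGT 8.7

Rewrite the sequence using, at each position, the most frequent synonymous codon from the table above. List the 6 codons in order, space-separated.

CCA GAT ATT CAG CCA AGG

Codon 1 (Pro): best is CCA at 37.1.
Codon 2 (Asp): best is GAT at 27.9.
Codon 3 (Ile): best is ATT at 41.6.
Codon 4 (Gln): best is CAG at 30.4.
Codon 5 (Pro): best is CCA at 37.1.
Codon 6 (Arg): best is AGG at 33.9.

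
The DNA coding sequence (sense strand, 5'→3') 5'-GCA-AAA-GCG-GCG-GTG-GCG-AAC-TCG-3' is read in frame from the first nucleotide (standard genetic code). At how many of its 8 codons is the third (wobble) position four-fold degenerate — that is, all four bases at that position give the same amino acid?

Codon 1 GCA (Ala): third position 4-fold.
Codon 2 AAA (Lys): third position 2-fold.
Codon 3 GCG (Ala): third position 4-fold.
Codon 4 GCG (Ala): third position 4-fold.
Codon 5 GTG (Val): third position 4-fold.
Codon 6 GCG (Ala): third position 4-fold.
Codon 7 AAC (Asn): third position 2-fold.
Codon 8 TCG (Ser): third position 4-fold.
Four-fold degenerate third positions: 6.

6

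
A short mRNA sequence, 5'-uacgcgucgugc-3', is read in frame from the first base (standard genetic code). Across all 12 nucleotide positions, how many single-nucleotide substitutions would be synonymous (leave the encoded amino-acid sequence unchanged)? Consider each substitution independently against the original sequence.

Codon 1 (UAC, Tyr): 1 synonymous substitution.
Codon 2 (GCG, Ala): 3 synonymous substitutions.
Codon 3 (UCG, Ser): 3 synonymous substitutions.
Codon 4 (UGC, Cys): 1 synonymous substitution.
Total: 1 + 3 + 3 + 1 = 8.

8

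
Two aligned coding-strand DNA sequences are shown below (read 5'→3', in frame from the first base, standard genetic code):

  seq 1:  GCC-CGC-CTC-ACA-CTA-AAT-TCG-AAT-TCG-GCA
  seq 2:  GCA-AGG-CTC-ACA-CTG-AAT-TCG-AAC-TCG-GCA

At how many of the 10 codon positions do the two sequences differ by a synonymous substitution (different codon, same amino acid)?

Codon 1: GCC Ala / GCA Ala — synonymous.
Codon 2: CGC Arg / AGG Arg — synonymous.
Codon 3: CTC Leu / CTC Leu — identical.
Codon 4: ACA Thr / ACA Thr — identical.
Codon 5: CTA Leu / CTG Leu — synonymous.
Codon 6: AAT Asn / AAT Asn — identical.
Codon 7: TCG Ser / TCG Ser — identical.
Codon 8: AAT Asn / AAC Asn — synonymous.
Codon 9: TCG Ser / TCG Ser — identical.
Codon 10: GCA Ala / GCA Ala — identical.
Synonymous differences: 4.

4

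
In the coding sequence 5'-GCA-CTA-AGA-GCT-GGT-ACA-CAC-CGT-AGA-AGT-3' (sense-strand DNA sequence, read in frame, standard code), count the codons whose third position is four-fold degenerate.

6

Codon 1 GCA (Ala): third position 4-fold.
Codon 2 CTA (Leu): third position 4-fold.
Codon 3 AGA (Arg): third position 2-fold.
Codon 4 GCT (Ala): third position 4-fold.
Codon 5 GGT (Gly): third position 4-fold.
Codon 6 ACA (Thr): third position 4-fold.
Codon 7 CAC (His): third position 2-fold.
Codon 8 CGT (Arg): third position 4-fold.
Codon 9 AGA (Arg): third position 2-fold.
Codon 10 AGT (Ser): third position 2-fold.
Four-fold degenerate third positions: 6.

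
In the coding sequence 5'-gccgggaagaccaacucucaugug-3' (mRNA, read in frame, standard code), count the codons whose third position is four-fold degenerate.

5

Codon 1 GCC (Ala): third position 4-fold.
Codon 2 GGG (Gly): third position 4-fold.
Codon 3 AAG (Lys): third position 2-fold.
Codon 4 ACC (Thr): third position 4-fold.
Codon 5 AAC (Asn): third position 2-fold.
Codon 6 UCU (Ser): third position 4-fold.
Codon 7 CAU (His): third position 2-fold.
Codon 8 GUG (Val): third position 4-fold.
Four-fold degenerate third positions: 5.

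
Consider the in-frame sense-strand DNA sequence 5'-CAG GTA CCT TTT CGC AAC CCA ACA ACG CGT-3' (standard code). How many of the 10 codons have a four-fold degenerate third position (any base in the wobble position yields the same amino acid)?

7

Codon 1 CAG (Gln): third position 2-fold.
Codon 2 GTA (Val): third position 4-fold.
Codon 3 CCT (Pro): third position 4-fold.
Codon 4 TTT (Phe): third position 2-fold.
Codon 5 CGC (Arg): third position 4-fold.
Codon 6 AAC (Asn): third position 2-fold.
Codon 7 CCA (Pro): third position 4-fold.
Codon 8 ACA (Thr): third position 4-fold.
Codon 9 ACG (Thr): third position 4-fold.
Codon 10 CGT (Arg): third position 4-fold.
Four-fold degenerate third positions: 7.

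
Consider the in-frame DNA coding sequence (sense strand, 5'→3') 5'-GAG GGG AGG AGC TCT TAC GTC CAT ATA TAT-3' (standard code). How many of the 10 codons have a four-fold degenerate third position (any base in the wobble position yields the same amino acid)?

Codon 1 GAG (Glu): third position 2-fold.
Codon 2 GGG (Gly): third position 4-fold.
Codon 3 AGG (Arg): third position 2-fold.
Codon 4 AGC (Ser): third position 2-fold.
Codon 5 TCT (Ser): third position 4-fold.
Codon 6 TAC (Tyr): third position 2-fold.
Codon 7 GTC (Val): third position 4-fold.
Codon 8 CAT (His): third position 2-fold.
Codon 9 ATA (Ile): third position 3-fold.
Codon 10 TAT (Tyr): third position 2-fold.
Four-fold degenerate third positions: 3.

3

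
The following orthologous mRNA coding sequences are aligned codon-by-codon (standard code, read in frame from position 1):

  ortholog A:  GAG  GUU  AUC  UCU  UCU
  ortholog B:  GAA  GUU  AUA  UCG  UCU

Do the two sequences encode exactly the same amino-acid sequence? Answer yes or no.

yes

Codon 1: GAG Glu / GAA Glu — synonymous.
Codon 2: GUU Val / GUU Val — identical.
Codon 3: AUC Ile / AUA Ile — synonymous.
Codon 4: UCU Ser / UCG Ser — synonymous.
Codon 5: UCU Ser / UCU Ser — identical.
Nonsynonymous differences: 0 → same protein.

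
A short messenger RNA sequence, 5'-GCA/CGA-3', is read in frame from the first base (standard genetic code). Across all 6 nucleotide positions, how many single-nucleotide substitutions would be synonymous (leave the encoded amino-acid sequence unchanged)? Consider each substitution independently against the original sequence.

7

Codon 1 (GCA, Ala): 3 synonymous substitutions.
Codon 2 (CGA, Arg): 4 synonymous substitutions.
Total: 3 + 4 = 7.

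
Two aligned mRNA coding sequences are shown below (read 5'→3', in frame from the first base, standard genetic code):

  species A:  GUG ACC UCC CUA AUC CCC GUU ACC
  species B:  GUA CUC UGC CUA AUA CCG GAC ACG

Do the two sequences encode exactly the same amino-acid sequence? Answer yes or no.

Codon 1: GUG Val / GUA Val — synonymous.
Codon 2: ACC Thr / CUC Leu — nonsynonymous.
Codon 3: UCC Ser / UGC Cys — nonsynonymous.
Codon 4: CUA Leu / CUA Leu — identical.
Codon 5: AUC Ile / AUA Ile — synonymous.
Codon 6: CCC Pro / CCG Pro — synonymous.
Codon 7: GUU Val / GAC Asp — nonsynonymous.
Codon 8: ACC Thr / ACG Thr — synonymous.
Nonsynonymous differences: 3 → different protein.

no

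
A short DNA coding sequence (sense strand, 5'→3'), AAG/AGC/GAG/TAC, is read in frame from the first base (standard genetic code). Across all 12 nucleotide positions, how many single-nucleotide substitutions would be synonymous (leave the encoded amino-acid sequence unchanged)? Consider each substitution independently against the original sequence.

Codon 1 (AAG, Lys): 1 synonymous substitution.
Codon 2 (AGC, Ser): 1 synonymous substitution.
Codon 3 (GAG, Glu): 1 synonymous substitution.
Codon 4 (TAC, Tyr): 1 synonymous substitution.
Total: 1 + 1 + 1 + 1 = 4.

4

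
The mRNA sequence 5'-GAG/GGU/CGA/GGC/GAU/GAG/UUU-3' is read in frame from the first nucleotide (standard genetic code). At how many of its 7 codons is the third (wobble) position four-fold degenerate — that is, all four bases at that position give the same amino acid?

3

Codon 1 GAG (Glu): third position 2-fold.
Codon 2 GGU (Gly): third position 4-fold.
Codon 3 CGA (Arg): third position 4-fold.
Codon 4 GGC (Gly): third position 4-fold.
Codon 5 GAU (Asp): third position 2-fold.
Codon 6 GAG (Glu): third position 2-fold.
Codon 7 UUU (Phe): third position 2-fold.
Four-fold degenerate third positions: 3.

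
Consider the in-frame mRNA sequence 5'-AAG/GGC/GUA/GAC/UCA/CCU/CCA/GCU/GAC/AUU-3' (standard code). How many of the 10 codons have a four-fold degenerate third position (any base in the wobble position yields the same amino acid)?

Codon 1 AAG (Lys): third position 2-fold.
Codon 2 GGC (Gly): third position 4-fold.
Codon 3 GUA (Val): third position 4-fold.
Codon 4 GAC (Asp): third position 2-fold.
Codon 5 UCA (Ser): third position 4-fold.
Codon 6 CCU (Pro): third position 4-fold.
Codon 7 CCA (Pro): third position 4-fold.
Codon 8 GCU (Ala): third position 4-fold.
Codon 9 GAC (Asp): third position 2-fold.
Codon 10 AUU (Ile): third position 3-fold.
Four-fold degenerate third positions: 6.

6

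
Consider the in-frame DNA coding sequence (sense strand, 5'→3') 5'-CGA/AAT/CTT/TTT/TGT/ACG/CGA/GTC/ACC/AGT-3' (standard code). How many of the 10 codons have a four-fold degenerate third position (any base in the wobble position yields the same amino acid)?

Codon 1 CGA (Arg): third position 4-fold.
Codon 2 AAT (Asn): third position 2-fold.
Codon 3 CTT (Leu): third position 4-fold.
Codon 4 TTT (Phe): third position 2-fold.
Codon 5 TGT (Cys): third position 2-fold.
Codon 6 ACG (Thr): third position 4-fold.
Codon 7 CGA (Arg): third position 4-fold.
Codon 8 GTC (Val): third position 4-fold.
Codon 9 ACC (Thr): third position 4-fold.
Codon 10 AGT (Ser): third position 2-fold.
Four-fold degenerate third positions: 6.

6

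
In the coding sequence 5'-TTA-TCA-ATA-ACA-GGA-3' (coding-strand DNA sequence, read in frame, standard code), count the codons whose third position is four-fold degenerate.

3

Codon 1 TTA (Leu): third position 2-fold.
Codon 2 TCA (Ser): third position 4-fold.
Codon 3 ATA (Ile): third position 3-fold.
Codon 4 ACA (Thr): third position 4-fold.
Codon 5 GGA (Gly): third position 4-fold.
Four-fold degenerate third positions: 3.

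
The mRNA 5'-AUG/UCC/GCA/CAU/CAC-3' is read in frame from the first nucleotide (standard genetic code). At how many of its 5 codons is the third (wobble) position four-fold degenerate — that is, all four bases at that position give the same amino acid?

2

Codon 1 AUG (Met): third position 1-fold.
Codon 2 UCC (Ser): third position 4-fold.
Codon 3 GCA (Ala): third position 4-fold.
Codon 4 CAU (His): third position 2-fold.
Codon 5 CAC (His): third position 2-fold.
Four-fold degenerate third positions: 2.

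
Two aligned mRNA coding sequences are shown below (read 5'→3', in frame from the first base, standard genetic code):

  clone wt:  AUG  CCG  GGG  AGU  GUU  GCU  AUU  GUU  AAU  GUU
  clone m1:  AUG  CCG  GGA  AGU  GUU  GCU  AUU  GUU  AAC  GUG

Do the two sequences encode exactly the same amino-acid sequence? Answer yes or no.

Codon 1: AUG Met / AUG Met — identical.
Codon 2: CCG Pro / CCG Pro — identical.
Codon 3: GGG Gly / GGA Gly — synonymous.
Codon 4: AGU Ser / AGU Ser — identical.
Codon 5: GUU Val / GUU Val — identical.
Codon 6: GCU Ala / GCU Ala — identical.
Codon 7: AUU Ile / AUU Ile — identical.
Codon 8: GUU Val / GUU Val — identical.
Codon 9: AAU Asn / AAC Asn — synonymous.
Codon 10: GUU Val / GUG Val — synonymous.
Nonsynonymous differences: 0 → same protein.

yes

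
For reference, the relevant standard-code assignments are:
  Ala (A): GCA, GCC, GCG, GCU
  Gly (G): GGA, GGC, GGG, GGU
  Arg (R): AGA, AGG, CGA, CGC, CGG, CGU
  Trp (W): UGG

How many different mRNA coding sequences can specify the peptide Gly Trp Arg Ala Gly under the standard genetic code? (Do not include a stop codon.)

Gly: 4 codons.
Trp: 1 codon.
Arg: 6 codons.
Ala: 4 codons.
Gly: 4 codons.
4 × 1 × 6 × 4 × 4 = 384.

384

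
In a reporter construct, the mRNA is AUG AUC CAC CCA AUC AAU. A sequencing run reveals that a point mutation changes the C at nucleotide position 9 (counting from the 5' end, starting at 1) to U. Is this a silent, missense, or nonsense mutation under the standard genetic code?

Position 9 falls in codon 3: CAC → His.
After the substitution the codon is CAU → His.
Both encode His, so the change is synonymous.

silent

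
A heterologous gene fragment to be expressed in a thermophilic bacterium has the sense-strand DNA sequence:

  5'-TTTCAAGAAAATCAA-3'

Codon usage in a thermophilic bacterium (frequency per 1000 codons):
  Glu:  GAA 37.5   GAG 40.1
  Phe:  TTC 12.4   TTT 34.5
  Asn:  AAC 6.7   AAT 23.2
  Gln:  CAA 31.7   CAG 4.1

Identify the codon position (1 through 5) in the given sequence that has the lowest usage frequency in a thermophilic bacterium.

4

Codon 1 TTT (Phe): 34.5 per 1000.
Codon 2 CAA (Gln): 31.7 per 1000.
Codon 3 GAA (Glu): 37.5 per 1000.
Codon 4 AAT (Asn): 23.2 per 1000.
Codon 5 CAA (Gln): 31.7 per 1000.
Lowest frequency is 23.2 at codon 4.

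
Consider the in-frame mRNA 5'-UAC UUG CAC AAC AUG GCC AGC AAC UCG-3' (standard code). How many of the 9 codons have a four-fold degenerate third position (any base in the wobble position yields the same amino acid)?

Codon 1 UAC (Tyr): third position 2-fold.
Codon 2 UUG (Leu): third position 2-fold.
Codon 3 CAC (His): third position 2-fold.
Codon 4 AAC (Asn): third position 2-fold.
Codon 5 AUG (Met): third position 1-fold.
Codon 6 GCC (Ala): third position 4-fold.
Codon 7 AGC (Ser): third position 2-fold.
Codon 8 AAC (Asn): third position 2-fold.
Codon 9 UCG (Ser): third position 4-fold.
Four-fold degenerate third positions: 2.

2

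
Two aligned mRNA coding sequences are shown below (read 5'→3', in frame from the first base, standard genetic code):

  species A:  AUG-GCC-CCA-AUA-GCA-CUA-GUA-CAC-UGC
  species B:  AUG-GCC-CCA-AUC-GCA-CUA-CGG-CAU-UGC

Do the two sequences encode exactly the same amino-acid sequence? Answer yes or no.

Codon 1: AUG Met / AUG Met — identical.
Codon 2: GCC Ala / GCC Ala — identical.
Codon 3: CCA Pro / CCA Pro — identical.
Codon 4: AUA Ile / AUC Ile — synonymous.
Codon 5: GCA Ala / GCA Ala — identical.
Codon 6: CUA Leu / CUA Leu — identical.
Codon 7: GUA Val / CGG Arg — nonsynonymous.
Codon 8: CAC His / CAU His — synonymous.
Codon 9: UGC Cys / UGC Cys — identical.
Nonsynonymous differences: 1 → different protein.

no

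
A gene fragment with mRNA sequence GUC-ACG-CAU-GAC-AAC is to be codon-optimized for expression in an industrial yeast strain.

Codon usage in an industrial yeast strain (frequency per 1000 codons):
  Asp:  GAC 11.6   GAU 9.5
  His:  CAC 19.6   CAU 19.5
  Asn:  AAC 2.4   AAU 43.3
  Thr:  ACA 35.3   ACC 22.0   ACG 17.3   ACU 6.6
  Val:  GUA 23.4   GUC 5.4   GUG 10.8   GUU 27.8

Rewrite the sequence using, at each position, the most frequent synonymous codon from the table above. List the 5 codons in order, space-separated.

Codon 1 (Val): best is GUU at 27.8.
Codon 2 (Thr): best is ACA at 35.3.
Codon 3 (His): best is CAC at 19.6.
Codon 4 (Asp): best is GAC at 11.6.
Codon 5 (Asn): best is AAU at 43.3.

GUU ACA CAC GAC AAU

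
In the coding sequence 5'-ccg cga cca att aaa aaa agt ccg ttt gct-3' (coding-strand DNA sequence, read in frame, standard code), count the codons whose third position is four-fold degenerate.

5

Codon 1 CCG (Pro): third position 4-fold.
Codon 2 CGA (Arg): third position 4-fold.
Codon 3 CCA (Pro): third position 4-fold.
Codon 4 ATT (Ile): third position 3-fold.
Codon 5 AAA (Lys): third position 2-fold.
Codon 6 AAA (Lys): third position 2-fold.
Codon 7 AGT (Ser): third position 2-fold.
Codon 8 CCG (Pro): third position 4-fold.
Codon 9 TTT (Phe): third position 2-fold.
Codon 10 GCT (Ala): third position 4-fold.
Four-fold degenerate third positions: 5.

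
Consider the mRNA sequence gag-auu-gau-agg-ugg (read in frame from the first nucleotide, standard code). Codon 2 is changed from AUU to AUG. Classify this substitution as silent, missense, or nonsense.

missense

Position 6 falls in codon 2: AUU → Ile.
After the substitution the codon is AUG → Met.
Ile ≠ Met, so this is a missense mutation.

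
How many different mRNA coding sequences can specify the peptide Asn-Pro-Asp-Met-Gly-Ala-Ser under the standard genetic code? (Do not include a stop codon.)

1536

Asn: 2 codons.
Pro: 4 codons.
Asp: 2 codons.
Met: 1 codon.
Gly: 4 codons.
Ala: 4 codons.
Ser: 6 codons.
2 × 4 × 2 × 1 × 4 × 4 × 6 = 1536.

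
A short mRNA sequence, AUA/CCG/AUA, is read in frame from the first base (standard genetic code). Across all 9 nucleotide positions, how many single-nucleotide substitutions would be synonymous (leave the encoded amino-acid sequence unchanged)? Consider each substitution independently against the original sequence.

Codon 1 (AUA, Ile): 2 synonymous substitutions.
Codon 2 (CCG, Pro): 3 synonymous substitutions.
Codon 3 (AUA, Ile): 2 synonymous substitutions.
Total: 2 + 3 + 2 = 7.

7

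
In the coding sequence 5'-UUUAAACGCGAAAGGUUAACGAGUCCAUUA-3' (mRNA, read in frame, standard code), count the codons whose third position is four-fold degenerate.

Codon 1 UUU (Phe): third position 2-fold.
Codon 2 AAA (Lys): third position 2-fold.
Codon 3 CGC (Arg): third position 4-fold.
Codon 4 GAA (Glu): third position 2-fold.
Codon 5 AGG (Arg): third position 2-fold.
Codon 6 UUA (Leu): third position 2-fold.
Codon 7 ACG (Thr): third position 4-fold.
Codon 8 AGU (Ser): third position 2-fold.
Codon 9 CCA (Pro): third position 4-fold.
Codon 10 UUA (Leu): third position 2-fold.
Four-fold degenerate third positions: 3.

3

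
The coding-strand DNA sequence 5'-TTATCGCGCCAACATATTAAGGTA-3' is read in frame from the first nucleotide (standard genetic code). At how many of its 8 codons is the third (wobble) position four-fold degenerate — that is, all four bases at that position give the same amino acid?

3

Codon 1 TTA (Leu): third position 2-fold.
Codon 2 TCG (Ser): third position 4-fold.
Codon 3 CGC (Arg): third position 4-fold.
Codon 4 CAA (Gln): third position 2-fold.
Codon 5 CAT (His): third position 2-fold.
Codon 6 ATT (Ile): third position 3-fold.
Codon 7 AAG (Lys): third position 2-fold.
Codon 8 GTA (Val): third position 4-fold.
Four-fold degenerate third positions: 3.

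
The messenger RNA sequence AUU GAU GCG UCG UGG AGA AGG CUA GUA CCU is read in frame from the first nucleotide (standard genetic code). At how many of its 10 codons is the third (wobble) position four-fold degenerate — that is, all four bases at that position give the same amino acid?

Codon 1 AUU (Ile): third position 3-fold.
Codon 2 GAU (Asp): third position 2-fold.
Codon 3 GCG (Ala): third position 4-fold.
Codon 4 UCG (Ser): third position 4-fold.
Codon 5 UGG (Trp): third position 1-fold.
Codon 6 AGA (Arg): third position 2-fold.
Codon 7 AGG (Arg): third position 2-fold.
Codon 8 CUA (Leu): third position 4-fold.
Codon 9 GUA (Val): third position 4-fold.
Codon 10 CCU (Pro): third position 4-fold.
Four-fold degenerate third positions: 5.

5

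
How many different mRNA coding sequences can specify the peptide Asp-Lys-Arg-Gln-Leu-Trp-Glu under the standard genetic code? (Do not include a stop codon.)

576

Asp: 2 codons.
Lys: 2 codons.
Arg: 6 codons.
Gln: 2 codons.
Leu: 6 codons.
Trp: 1 codon.
Glu: 2 codons.
2 × 2 × 6 × 2 × 6 × 1 × 2 = 576.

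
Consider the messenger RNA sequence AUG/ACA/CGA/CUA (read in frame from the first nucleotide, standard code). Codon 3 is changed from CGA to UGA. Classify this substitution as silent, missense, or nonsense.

nonsense

Position 7 falls in codon 3: CGA → Arg.
After the substitution the codon is UGA → Stop.
The new codon is a stop codon, so this is a nonsense mutation.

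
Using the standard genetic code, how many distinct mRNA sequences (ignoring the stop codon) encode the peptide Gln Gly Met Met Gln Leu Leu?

576

Gln: 2 codons.
Gly: 4 codons.
Met: 1 codon.
Met: 1 codon.
Gln: 2 codons.
Leu: 6 codons.
Leu: 6 codons.
2 × 4 × 1 × 1 × 2 × 6 × 6 = 576.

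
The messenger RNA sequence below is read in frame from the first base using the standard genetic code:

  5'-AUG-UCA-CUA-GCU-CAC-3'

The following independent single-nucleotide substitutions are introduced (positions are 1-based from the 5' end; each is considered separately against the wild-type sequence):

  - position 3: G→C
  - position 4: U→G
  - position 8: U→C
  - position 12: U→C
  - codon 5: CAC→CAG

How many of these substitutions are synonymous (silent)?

1

Codon 1: AUG (Met) → AUC (Ile) — missense.
Codon 2: UCA (Ser) → GCA (Ala) — missense.
Codon 3: CUA (Leu) → CCA (Pro) — missense.
Codon 4: GCU (Ala) → GCC (Ala) — synonymous.
Codon 5: CAC (His) → CAG (Gln) — missense.
Synonymous: 1 of 5.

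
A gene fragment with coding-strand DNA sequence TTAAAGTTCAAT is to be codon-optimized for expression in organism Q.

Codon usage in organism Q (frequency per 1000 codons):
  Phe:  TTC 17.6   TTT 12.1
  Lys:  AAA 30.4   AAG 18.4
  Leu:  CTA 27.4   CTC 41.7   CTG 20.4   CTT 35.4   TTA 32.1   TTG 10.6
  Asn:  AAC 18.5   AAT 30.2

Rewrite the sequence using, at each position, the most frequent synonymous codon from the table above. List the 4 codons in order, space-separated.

CTC AAA TTC AAT

Codon 1 (Leu): best is CTC at 41.7.
Codon 2 (Lys): best is AAA at 30.4.
Codon 3 (Phe): best is TTC at 17.6.
Codon 4 (Asn): best is AAT at 30.2.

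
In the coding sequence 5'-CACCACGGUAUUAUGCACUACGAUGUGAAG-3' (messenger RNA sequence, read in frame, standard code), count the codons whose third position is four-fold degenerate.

Codon 1 CAC (His): third position 2-fold.
Codon 2 CAC (His): third position 2-fold.
Codon 3 GGU (Gly): third position 4-fold.
Codon 4 AUU (Ile): third position 3-fold.
Codon 5 AUG (Met): third position 1-fold.
Codon 6 CAC (His): third position 2-fold.
Codon 7 UAC (Tyr): third position 2-fold.
Codon 8 GAU (Asp): third position 2-fold.
Codon 9 GUG (Val): third position 4-fold.
Codon 10 AAG (Lys): third position 2-fold.
Four-fold degenerate third positions: 2.

2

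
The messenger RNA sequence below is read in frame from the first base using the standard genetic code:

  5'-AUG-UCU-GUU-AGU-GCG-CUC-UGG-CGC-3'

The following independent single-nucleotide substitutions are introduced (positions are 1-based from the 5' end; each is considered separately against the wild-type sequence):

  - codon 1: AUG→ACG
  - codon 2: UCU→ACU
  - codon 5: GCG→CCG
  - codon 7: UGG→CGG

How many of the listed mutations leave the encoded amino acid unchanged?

Codon 1: AUG (Met) → ACG (Thr) — missense.
Codon 2: UCU (Ser) → ACU (Thr) — missense.
Codon 5: GCG (Ala) → CCG (Pro) — missense.
Codon 7: UGG (Trp) → CGG (Arg) — missense.
Synonymous: 0 of 4.

0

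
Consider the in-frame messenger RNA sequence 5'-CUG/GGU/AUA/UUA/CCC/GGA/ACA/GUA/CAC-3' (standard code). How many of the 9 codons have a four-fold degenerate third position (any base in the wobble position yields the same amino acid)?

6

Codon 1 CUG (Leu): third position 4-fold.
Codon 2 GGU (Gly): third position 4-fold.
Codon 3 AUA (Ile): third position 3-fold.
Codon 4 UUA (Leu): third position 2-fold.
Codon 5 CCC (Pro): third position 4-fold.
Codon 6 GGA (Gly): third position 4-fold.
Codon 7 ACA (Thr): third position 4-fold.
Codon 8 GUA (Val): third position 4-fold.
Codon 9 CAC (His): third position 2-fold.
Four-fold degenerate third positions: 6.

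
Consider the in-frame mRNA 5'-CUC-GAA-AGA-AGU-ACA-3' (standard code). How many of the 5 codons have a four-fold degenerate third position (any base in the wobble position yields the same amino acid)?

2

Codon 1 CUC (Leu): third position 4-fold.
Codon 2 GAA (Glu): third position 2-fold.
Codon 3 AGA (Arg): third position 2-fold.
Codon 4 AGU (Ser): third position 2-fold.
Codon 5 ACA (Thr): third position 4-fold.
Four-fold degenerate third positions: 2.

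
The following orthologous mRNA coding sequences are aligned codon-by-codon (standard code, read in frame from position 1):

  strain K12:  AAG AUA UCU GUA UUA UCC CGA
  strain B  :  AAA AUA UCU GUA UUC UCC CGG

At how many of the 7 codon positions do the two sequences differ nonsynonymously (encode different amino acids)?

Codon 1: AAG Lys / AAA Lys — synonymous.
Codon 2: AUA Ile / AUA Ile — identical.
Codon 3: UCU Ser / UCU Ser — identical.
Codon 4: GUA Val / GUA Val — identical.
Codon 5: UUA Leu / UUC Phe — nonsynonymous.
Codon 6: UCC Ser / UCC Ser — identical.
Codon 7: CGA Arg / CGG Arg — synonymous.
Nonsynonymous differences: 1.

1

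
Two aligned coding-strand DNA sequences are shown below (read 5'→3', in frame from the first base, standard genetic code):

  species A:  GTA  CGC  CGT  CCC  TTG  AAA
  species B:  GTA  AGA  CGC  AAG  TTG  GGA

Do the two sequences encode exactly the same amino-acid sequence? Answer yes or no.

Codon 1: GTA Val / GTA Val — identical.
Codon 2: CGC Arg / AGA Arg — synonymous.
Codon 3: CGT Arg / CGC Arg — synonymous.
Codon 4: CCC Pro / AAG Lys — nonsynonymous.
Codon 5: TTG Leu / TTG Leu — identical.
Codon 6: AAA Lys / GGA Gly — nonsynonymous.
Nonsynonymous differences: 2 → different protein.

no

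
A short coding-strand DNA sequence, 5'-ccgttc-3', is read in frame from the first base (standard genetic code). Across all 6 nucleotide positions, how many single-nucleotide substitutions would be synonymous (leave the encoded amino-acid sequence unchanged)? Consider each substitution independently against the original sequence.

4

Codon 1 (CCG, Pro): 3 synonymous substitutions.
Codon 2 (TTC, Phe): 1 synonymous substitution.
Total: 3 + 1 = 4.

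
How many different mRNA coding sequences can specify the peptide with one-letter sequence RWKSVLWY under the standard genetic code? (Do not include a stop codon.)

Arg: 6 codons.
Trp: 1 codon.
Lys: 2 codons.
Ser: 6 codons.
Val: 4 codons.
Leu: 6 codons.
Trp: 1 codon.
Tyr: 2 codons.
6 × 1 × 2 × 6 × 4 × 6 × 1 × 2 = 3456.

3456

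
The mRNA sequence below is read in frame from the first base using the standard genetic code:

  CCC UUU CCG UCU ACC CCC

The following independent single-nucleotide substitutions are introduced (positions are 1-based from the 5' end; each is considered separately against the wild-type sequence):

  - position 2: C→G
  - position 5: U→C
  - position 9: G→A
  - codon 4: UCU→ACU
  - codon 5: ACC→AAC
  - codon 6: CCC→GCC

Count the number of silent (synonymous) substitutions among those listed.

1

Codon 1: CCC (Pro) → CGC (Arg) — missense.
Codon 2: UUU (Phe) → UCU (Ser) — missense.
Codon 3: CCG (Pro) → CCA (Pro) — synonymous.
Codon 4: UCU (Ser) → ACU (Thr) — missense.
Codon 5: ACC (Thr) → AAC (Asn) — missense.
Codon 6: CCC (Pro) → GCC (Ala) — missense.
Synonymous: 1 of 6.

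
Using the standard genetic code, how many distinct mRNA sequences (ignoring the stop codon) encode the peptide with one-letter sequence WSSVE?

288

Trp: 1 codon.
Ser: 6 codons.
Ser: 6 codons.
Val: 4 codons.
Glu: 2 codons.
1 × 6 × 6 × 4 × 2 = 288.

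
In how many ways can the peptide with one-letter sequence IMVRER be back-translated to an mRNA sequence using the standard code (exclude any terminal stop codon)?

864

Ile: 3 codons.
Met: 1 codon.
Val: 4 codons.
Arg: 6 codons.
Glu: 2 codons.
Arg: 6 codons.
3 × 1 × 4 × 6 × 2 × 6 = 864.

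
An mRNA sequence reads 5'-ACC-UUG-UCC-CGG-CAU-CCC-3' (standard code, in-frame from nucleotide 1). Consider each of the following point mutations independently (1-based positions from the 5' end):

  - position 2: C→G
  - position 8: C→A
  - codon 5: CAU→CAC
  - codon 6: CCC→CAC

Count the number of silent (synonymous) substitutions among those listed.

Codon 1: ACC (Thr) → AGC (Ser) — missense.
Codon 3: UCC (Ser) → UAC (Tyr) — missense.
Codon 5: CAU (His) → CAC (His) — synonymous.
Codon 6: CCC (Pro) → CAC (His) — missense.
Synonymous: 1 of 4.

1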